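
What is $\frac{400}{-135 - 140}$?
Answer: $- \frac{16}{11} \approx -1.4545$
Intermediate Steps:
$\frac{400}{-135 - 140} = \frac{400}{-275} = 400 \left(- \frac{1}{275}\right) = - \frac{16}{11}$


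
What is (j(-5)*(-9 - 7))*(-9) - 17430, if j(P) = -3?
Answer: -17862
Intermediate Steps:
(j(-5)*(-9 - 7))*(-9) - 17430 = -3*(-9 - 7)*(-9) - 17430 = -3*(-16)*(-9) - 17430 = 48*(-9) - 17430 = -432 - 17430 = -17862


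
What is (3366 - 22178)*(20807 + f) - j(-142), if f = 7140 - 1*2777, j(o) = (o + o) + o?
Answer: -473497614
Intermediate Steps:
j(o) = 3*o (j(o) = 2*o + o = 3*o)
f = 4363 (f = 7140 - 2777 = 4363)
(3366 - 22178)*(20807 + f) - j(-142) = (3366 - 22178)*(20807 + 4363) - 3*(-142) = -18812*25170 - 1*(-426) = -473498040 + 426 = -473497614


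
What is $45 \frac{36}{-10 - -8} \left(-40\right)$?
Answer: $32400$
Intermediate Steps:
$45 \frac{36}{-10 - -8} \left(-40\right) = 45 \frac{36}{-10 + 8} \left(-40\right) = 45 \frac{36}{-2} \left(-40\right) = 45 \cdot 36 \left(- \frac{1}{2}\right) \left(-40\right) = 45 \left(-18\right) \left(-40\right) = \left(-810\right) \left(-40\right) = 32400$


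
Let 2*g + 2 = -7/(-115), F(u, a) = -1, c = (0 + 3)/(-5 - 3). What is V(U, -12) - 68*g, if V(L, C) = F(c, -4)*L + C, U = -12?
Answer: 7582/115 ≈ 65.930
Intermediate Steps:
c = -3/8 (c = 3/(-8) = 3*(-⅛) = -3/8 ≈ -0.37500)
g = -223/230 (g = -1 + (-7/(-115))/2 = -1 + (-7*(-1/115))/2 = -1 + (½)*(7/115) = -1 + 7/230 = -223/230 ≈ -0.96957)
V(L, C) = C - L (V(L, C) = -L + C = C - L)
V(U, -12) - 68*g = (-12 - 1*(-12)) - 68*(-223/230) = (-12 + 12) + 7582/115 = 0 + 7582/115 = 7582/115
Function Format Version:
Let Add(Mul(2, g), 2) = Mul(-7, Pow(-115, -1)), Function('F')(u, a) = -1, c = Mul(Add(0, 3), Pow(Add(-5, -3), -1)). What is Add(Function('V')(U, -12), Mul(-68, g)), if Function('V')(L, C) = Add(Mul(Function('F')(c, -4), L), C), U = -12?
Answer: Rational(7582, 115) ≈ 65.930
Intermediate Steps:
c = Rational(-3, 8) (c = Mul(3, Pow(-8, -1)) = Mul(3, Rational(-1, 8)) = Rational(-3, 8) ≈ -0.37500)
g = Rational(-223, 230) (g = Add(-1, Mul(Rational(1, 2), Mul(-7, Pow(-115, -1)))) = Add(-1, Mul(Rational(1, 2), Mul(-7, Rational(-1, 115)))) = Add(-1, Mul(Rational(1, 2), Rational(7, 115))) = Add(-1, Rational(7, 230)) = Rational(-223, 230) ≈ -0.96957)
Function('V')(L, C) = Add(C, Mul(-1, L)) (Function('V')(L, C) = Add(Mul(-1, L), C) = Add(C, Mul(-1, L)))
Add(Function('V')(U, -12), Mul(-68, g)) = Add(Add(-12, Mul(-1, -12)), Mul(-68, Rational(-223, 230))) = Add(Add(-12, 12), Rational(7582, 115)) = Add(0, Rational(7582, 115)) = Rational(7582, 115)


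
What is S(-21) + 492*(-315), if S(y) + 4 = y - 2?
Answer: -155007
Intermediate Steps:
S(y) = -6 + y (S(y) = -4 + (y - 2) = -4 + (-2 + y) = -6 + y)
S(-21) + 492*(-315) = (-6 - 21) + 492*(-315) = -27 - 154980 = -155007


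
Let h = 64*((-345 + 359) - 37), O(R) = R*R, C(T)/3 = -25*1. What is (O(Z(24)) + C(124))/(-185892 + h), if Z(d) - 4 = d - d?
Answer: 59/187364 ≈ 0.00031490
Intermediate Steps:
Z(d) = 4 (Z(d) = 4 + (d - d) = 4 + 0 = 4)
C(T) = -75 (C(T) = 3*(-25*1) = 3*(-25) = -75)
O(R) = R²
h = -1472 (h = 64*(14 - 37) = 64*(-23) = -1472)
(O(Z(24)) + C(124))/(-185892 + h) = (4² - 75)/(-185892 - 1472) = (16 - 75)/(-187364) = -59*(-1/187364) = 59/187364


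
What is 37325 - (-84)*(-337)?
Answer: 9017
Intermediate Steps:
37325 - (-84)*(-337) = 37325 - 1*28308 = 37325 - 28308 = 9017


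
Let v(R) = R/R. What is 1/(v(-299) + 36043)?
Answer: 1/36044 ≈ 2.7744e-5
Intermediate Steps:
v(R) = 1
1/(v(-299) + 36043) = 1/(1 + 36043) = 1/36044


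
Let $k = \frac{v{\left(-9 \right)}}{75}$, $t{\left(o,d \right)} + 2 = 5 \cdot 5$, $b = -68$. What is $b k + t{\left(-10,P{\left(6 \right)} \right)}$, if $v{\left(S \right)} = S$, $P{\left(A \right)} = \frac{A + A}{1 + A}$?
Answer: $\frac{779}{25} \approx 31.16$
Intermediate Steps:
$P{\left(A \right)} = \frac{2 A}{1 + A}$
$t{\left(o,d \right)} = 23$ ($t{\left(o,d \right)} = -2 + 5 \cdot 5 = -2 + 25 = 23$)
$k = - \frac{3}{25}$ ($k = - \frac{9}{75} = \left(-9\right) \frac{1}{75} = - \frac{3}{25} \approx -0.12$)
$b k + t{\left(-10,P{\left(6 \right)} \right)} = \left(-68\right) \left(- \frac{3}{25}\right) + 23 = \frac{204}{25} + 23 = \frac{779}{25}$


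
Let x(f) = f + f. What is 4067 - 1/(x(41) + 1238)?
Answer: 5368439/1320 ≈ 4067.0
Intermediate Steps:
x(f) = 2*f
4067 - 1/(x(41) + 1238) = 4067 - 1/(2*41 + 1238) = 4067 - 1/(82 + 1238) = 4067 - 1/1320 = 5368439/1320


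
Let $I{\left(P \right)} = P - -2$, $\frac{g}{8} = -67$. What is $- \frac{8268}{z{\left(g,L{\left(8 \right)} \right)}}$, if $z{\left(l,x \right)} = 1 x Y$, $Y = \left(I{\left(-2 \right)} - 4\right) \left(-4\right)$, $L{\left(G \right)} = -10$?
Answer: $\frac{2067}{40} \approx 51.675$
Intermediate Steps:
$g = -536$ ($g = 8 \left(-67\right) = -536$)
$I{\left(P \right)} = 2 + P$ ($I{\left(P \right)} = P + 2 = 2 + P$)
$Y = 16$ ($Y = \left(\left(2 - 2\right) - 4\right) \left(-4\right) = \left(0 - 4\right) \left(-4\right) = \left(-4\right) \left(-4\right) = 16$)
$z{\left(l,x \right)} = 16 x$ ($z{\left(l,x \right)} = 1 x 16 = x 16 = 16 x$)
$- \frac{8268}{z{\left(g,L{\left(8 \right)} \right)}} = - \frac{8268}{16 \left(-10\right)} = - \frac{8268}{-160} = \left(-8268\right) \left(- \frac{1}{160}\right) = \frac{2067}{40}$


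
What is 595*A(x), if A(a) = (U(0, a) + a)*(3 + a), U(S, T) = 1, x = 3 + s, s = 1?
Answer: 20825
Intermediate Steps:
x = 4 (x = 3 + 1 = 4)
A(a) = (1 + a)*(3 + a)
595*A(x) = 595*(3 + 4² + 4*4) = 595*(3 + 16 + 16) = 595*35 = 20825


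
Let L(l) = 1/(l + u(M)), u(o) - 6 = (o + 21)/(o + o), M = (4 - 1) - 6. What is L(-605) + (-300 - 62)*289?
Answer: -62980037/602 ≈ -1.0462e+5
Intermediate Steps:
M = -3 (M = 3 - 6 = -3)
u(o) = 6 + (21 + o)/(2*o) (u(o) = 6 + (o + 21)/(o + o) = 6 + (21 + o)/((2*o)) = 6 + (21 + o)*(1/(2*o)) = 6 + (21 + o)/(2*o))
L(l) = 1/(3 + l) (L(l) = 1/(l + (½)*(21 + 13*(-3))/(-3)) = 1/(l + (½)*(-⅓)*(21 - 39)) = 1/(l + (½)*(-⅓)*(-18)) = 1/(l + 3) = 1/(3 + l))
L(-605) + (-300 - 62)*289 = 1/(3 - 605) + (-300 - 62)*289 = 1/(-602) - 362*289 = -1/602 - 104618 = -62980037/602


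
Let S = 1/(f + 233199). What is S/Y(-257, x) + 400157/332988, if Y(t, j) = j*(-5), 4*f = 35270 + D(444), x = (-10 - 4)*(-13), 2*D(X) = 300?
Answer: 11017779740249/9168372548790 ≈ 1.2017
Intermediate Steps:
D(X) = 150 (D(X) = (½)*300 = 150)
x = 182 (x = -14*(-13) = 182)
f = 8855 (f = (35270 + 150)/4 = (¼)*35420 = 8855)
Y(t, j) = -5*j
S = 1/242054 (S = 1/(8855 + 233199) = 1/242054 ≈ 4.1313e-6)
S/Y(-257, x) + 400157/332988 = 1/(242054*((-5*182))) + 400157/332988 = (1/242054)/(-910) + 400157*(1/332988) = (1/242054)*(-1/910) + 400157/332988 = -1/220269140 + 400157/332988 = 11017779740249/9168372548790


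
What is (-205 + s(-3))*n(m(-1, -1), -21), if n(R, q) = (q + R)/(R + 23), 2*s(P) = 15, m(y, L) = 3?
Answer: 3555/26 ≈ 136.73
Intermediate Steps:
s(P) = 15/2 (s(P) = (½)*15 = 15/2)
n(R, q) = (R + q)/(23 + R)
(-205 + s(-3))*n(m(-1, -1), -21) = (-205 + 15/2)*((3 - 21)/(23 + 3)) = -395*(-18)/(2*26) = -395*(-18)/52 = -395/2*(-9/13) = 3555/26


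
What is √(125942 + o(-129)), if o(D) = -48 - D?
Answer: √126023 ≈ 355.00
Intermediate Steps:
√(125942 + o(-129)) = √(125942 + (-48 - 1*(-129))) = √(125942 + (-48 + 129)) = √(125942 + 81) = √126023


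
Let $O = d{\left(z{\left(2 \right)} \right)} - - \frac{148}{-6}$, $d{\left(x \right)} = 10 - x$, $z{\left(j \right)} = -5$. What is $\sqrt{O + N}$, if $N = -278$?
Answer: $\frac{i \sqrt{2589}}{3} \approx 16.961 i$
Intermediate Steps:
$O = - \frac{29}{3}$ ($O = \left(10 - -5\right) - - \frac{148}{-6} = \left(10 + 5\right) - \left(-148\right) \left(- \frac{1}{6}\right) = 15 - \frac{74}{3} = - \frac{29}{3} \approx -9.6667$)
$\sqrt{O + N} = \sqrt{- \frac{29}{3} - 278} = \sqrt{- \frac{863}{3}} = \frac{i \sqrt{2589}}{3}$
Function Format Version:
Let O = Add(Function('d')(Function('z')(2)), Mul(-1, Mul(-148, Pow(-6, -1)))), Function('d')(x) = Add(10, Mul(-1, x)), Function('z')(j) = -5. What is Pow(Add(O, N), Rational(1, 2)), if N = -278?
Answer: Mul(Rational(1, 3), I, Pow(2589, Rational(1, 2))) ≈ Mul(16.961, I)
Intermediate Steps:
O = Rational(-29, 3) (O = Add(Add(10, Mul(-1, -5)), Mul(-1, Mul(-148, Pow(-6, -1)))) = Add(Add(10, 5), Mul(-1, Mul(-148, Rational(-1, 6)))) = Add(15, Mul(-1, Rational(74, 3))) = Add(15, Rational(-74, 3)) = Rational(-29, 3) ≈ -9.6667)
Pow(Add(O, N), Rational(1, 2)) = Pow(Add(Rational(-29, 3), -278), Rational(1, 2)) = Pow(Rational(-863, 3), Rational(1, 2)) = Mul(Rational(1, 3), I, Pow(2589, Rational(1, 2)))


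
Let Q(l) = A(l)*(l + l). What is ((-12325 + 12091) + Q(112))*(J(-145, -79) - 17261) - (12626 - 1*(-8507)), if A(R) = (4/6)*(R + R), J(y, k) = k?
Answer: -575998133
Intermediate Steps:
A(R) = 4*R/3 (A(R) = (4*(⅙))*(2*R) = 2*(2*R)/3 = 4*R/3)
Q(l) = 8*l²/3 (Q(l) = (4*l/3)*(l + l) = (4*l/3)*(2*l) = 8*l²/3)
((-12325 + 12091) + Q(112))*(J(-145, -79) - 17261) - (12626 - 1*(-8507)) = ((-12325 + 12091) + (8/3)*112²)*(-79 - 17261) - (12626 - 1*(-8507)) = (-234 + (8/3)*12544)*(-17340) - (12626 + 8507) = (-234 + 100352/3)*(-17340) - 1*21133 = (99650/3)*(-17340) - 21133 = -575977000 - 21133 = -575998133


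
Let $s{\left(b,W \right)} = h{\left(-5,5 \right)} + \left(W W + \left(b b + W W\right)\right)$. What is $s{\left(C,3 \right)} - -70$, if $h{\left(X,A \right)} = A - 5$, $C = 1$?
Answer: $89$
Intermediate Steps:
$h{\left(X,A \right)} = -5 + A$
$s{\left(b,W \right)} = b^{2} + 2 W^{2}$ ($s{\left(b,W \right)} = \left(-5 + 5\right) + \left(W W + \left(b b + W W\right)\right) = 0 + \left(W^{2} + \left(b^{2} + W^{2}\right)\right) = 0 + \left(W^{2} + \left(W^{2} + b^{2}\right)\right) = 0 + \left(b^{2} + 2 W^{2}\right) = b^{2} + 2 W^{2}$)
$s{\left(C,3 \right)} - -70 = \left(1^{2} + 2 \cdot 3^{2}\right) - -70 = \left(1 + 2 \cdot 9\right) + 70 = \left(1 + 18\right) + 70 = 19 + 70 = 89$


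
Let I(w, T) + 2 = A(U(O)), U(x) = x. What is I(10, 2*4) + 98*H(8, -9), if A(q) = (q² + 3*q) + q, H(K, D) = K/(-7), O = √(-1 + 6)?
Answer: -109 + 4*√5 ≈ -100.06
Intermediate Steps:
O = √5 ≈ 2.2361
H(K, D) = -K/7 (H(K, D) = K*(-⅐) = -K/7)
A(q) = q² + 4*q
I(w, T) = -2 + √5*(4 + √5)
I(10, 2*4) + 98*H(8, -9) = (3 + 4*√5) + 98*(-⅐*8) = (3 + 4*√5) + 98*(-8/7) = (3 + 4*√5) - 112 = -109 + 4*√5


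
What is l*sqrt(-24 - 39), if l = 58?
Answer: 174*I*sqrt(7) ≈ 460.36*I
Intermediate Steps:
l*sqrt(-24 - 39) = 58*sqrt(-24 - 39) = 58*sqrt(-63) = 58*(3*I*sqrt(7)) = 174*I*sqrt(7)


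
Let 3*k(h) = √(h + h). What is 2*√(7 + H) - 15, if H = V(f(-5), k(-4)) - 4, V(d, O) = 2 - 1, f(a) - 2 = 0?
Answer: -11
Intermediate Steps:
k(h) = √2*√h/3 (k(h) = √(h + h)/3 = √(2*h)/3 = (√2*√h)/3 = √2*√h/3)
f(a) = 2 (f(a) = 2 + 0 = 2)
V(d, O) = 1
H = -3 (H = 1 - 4 = -3)
2*√(7 + H) - 15 = 2*√(7 - 3) - 15 = 2*√4 - 15 = 2*2 - 15 = 4 - 15 = -11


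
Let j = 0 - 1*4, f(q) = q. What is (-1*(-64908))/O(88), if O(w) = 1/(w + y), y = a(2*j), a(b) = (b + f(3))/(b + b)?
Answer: 22928751/4 ≈ 5.7322e+6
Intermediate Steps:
j = -4 (j = 0 - 4 = -4)
a(b) = (3 + b)/(2*b) (a(b) = (b + 3)/(b + b) = (3 + b)/((2*b)) = (3 + b)*(1/(2*b)) = (3 + b)/(2*b))
y = 5/16 (y = (3 + 2*(-4))/(2*((2*(-4)))) = (½)*(3 - 8)/(-8) = (½)*(-⅛)*(-5) = 5/16 ≈ 0.31250)
O(w) = 1/(5/16 + w) (O(w) = 1/(w + 5/16) = 1/(5/16 + w))
(-1*(-64908))/O(88) = (-1*(-64908))/((16/(5 + 16*88))) = 64908/((16/(5 + 1408))) = 64908/((16/1413)) = 64908/((16*(1/1413))) = 64908/(16/1413) = 64908*(1413/16) = 22928751/4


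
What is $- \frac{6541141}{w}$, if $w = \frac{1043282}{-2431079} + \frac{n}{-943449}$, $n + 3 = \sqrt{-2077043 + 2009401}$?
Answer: $\frac{476350079763504236987211457761}{31251605633048059984093} - \frac{36472882119747302214545469 i \sqrt{67642}}{968799774624489859506883} \approx 1.5242 \cdot 10^{7} - 9791.4 i$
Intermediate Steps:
$n = -3 + i \sqrt{67642}$ ($n = -3 + \sqrt{-2077043 + 2009401} = -3 + \sqrt{-67642} = -3 + i \sqrt{67642} \approx -3.0 + 260.08 i$)
$w = - \frac{328092022127}{764533017157} - \frac{i \sqrt{67642}}{943449}$ ($w = \frac{1043282}{-2431079} + \frac{-3 + i \sqrt{67642}}{-943449} = 1043282 \left(- \frac{1}{2431079}\right) + \left(-3 + i \sqrt{67642}\right) \left(- \frac{1}{943449}\right) = - \frac{1043282}{2431079} + \left(\frac{1}{314483} - \frac{i \sqrt{67642}}{943449}\right) = - \frac{328092022127}{764533017157} - \frac{i \sqrt{67642}}{943449} \approx -0.42914 - 0.00027567 i$)
$- \frac{6541141}{w} = - \frac{6541141}{- \frac{328092022127}{764533017157} - \frac{i \sqrt{67642}}{943449}}$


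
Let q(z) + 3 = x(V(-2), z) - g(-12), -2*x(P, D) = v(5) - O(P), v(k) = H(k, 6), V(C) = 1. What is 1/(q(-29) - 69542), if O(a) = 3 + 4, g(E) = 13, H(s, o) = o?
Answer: -2/139115 ≈ -1.4377e-5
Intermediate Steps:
O(a) = 7
v(k) = 6
x(P, D) = ½ (x(P, D) = -(6 - 1*7)/2 = -(6 - 7)/2 = -½*(-1) = ½)
q(z) = -31/2 (q(z) = -3 + (½ - 1*13) = -3 + (½ - 13) = -3 - 25/2 = -31/2)
1/(q(-29) - 69542) = 1/(-31/2 - 69542) = 1/(-139115/2) = -2/139115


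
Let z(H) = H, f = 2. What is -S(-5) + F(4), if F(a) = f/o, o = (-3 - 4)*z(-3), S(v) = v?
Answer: 107/21 ≈ 5.0952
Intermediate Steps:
o = 21 (o = (-3 - 4)*(-3) = -7*(-3) = 21)
F(a) = 2/21
-S(-5) + F(4) = -1*(-5) + 2/21 = 5 + 2/21 = 107/21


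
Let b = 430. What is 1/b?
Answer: 1/430 ≈ 0.0023256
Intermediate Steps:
1/b = 1/430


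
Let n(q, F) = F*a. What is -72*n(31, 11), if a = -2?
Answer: 1584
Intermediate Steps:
n(q, F) = -2*F (n(q, F) = F*(-2) = -2*F)
-72*n(31, 11) = -(-144)*11 = -72*(-22) = 1584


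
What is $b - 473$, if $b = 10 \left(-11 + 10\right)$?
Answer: $-483$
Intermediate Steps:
$b = -10$ ($b = 10 \left(-1\right) = -10$)
$b - 473 = -10 - 473 = -483$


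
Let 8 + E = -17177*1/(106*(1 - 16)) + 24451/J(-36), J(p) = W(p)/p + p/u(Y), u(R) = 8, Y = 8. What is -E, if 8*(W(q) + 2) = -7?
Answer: 11190928159/2024070 ≈ 5528.9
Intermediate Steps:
W(q) = -23/8 (W(q) = -2 + (1/8)*(-7) = -2 - 7/8 = -23/8)
J(p) = -23/(8*p) + p/8
E = -11190928159/2024070 (E = -8 + (-17177*1/(106*(1 - 16)) + 24451/(((1/8)*(-23 + (-36)**2)/(-36)))) = -8 + (-17177/((-15*106)) + 24451/(((1/8)*(-1/36)*(-23 + 1296)))) = -8 + (-17177/(-1590) + 24451/(((1/8)*(-1/36)*1273))) = -8 + (-17177*(-1/1590) + 24451/(-1273/288)) = -8 + (17177/1590 + 24451*(-288/1273)) = -8 + (17177/1590 - 7041888/1273) = -8 - 11174735599/2024070 = -11190928159/2024070 ≈ -5528.9)
-E = -1*(-11190928159/2024070) = 11190928159/2024070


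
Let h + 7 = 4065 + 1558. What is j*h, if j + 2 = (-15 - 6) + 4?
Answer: -106704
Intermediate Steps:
j = -19 (j = -2 + ((-15 - 6) + 4) = -2 + (-21 + 4) = -2 - 17 = -19)
h = 5616 (h = -7 + (4065 + 1558) = -7 + 5623 = 5616)
j*h = -19*5616 = -106704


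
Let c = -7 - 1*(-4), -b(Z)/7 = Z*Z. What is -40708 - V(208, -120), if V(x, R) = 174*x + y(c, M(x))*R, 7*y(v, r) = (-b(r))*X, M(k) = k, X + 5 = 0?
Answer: -26035300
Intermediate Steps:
X = -5 (X = -5 + 0 = -5)
b(Z) = -7*Z² (b(Z) = -7*Z*Z = -7*Z²)
c = -3 (c = -7 + 4 = -3)
y(v, r) = -5*r² (y(v, r) = (-(-7)*r²*(-5))/7 = ((7*r²)*(-5))/7 = (-35*r²)/7 = -5*r²)
V(x, R) = 174*x - 5*R*x² (V(x, R) = 174*x + (-5*x²)*R = 174*x - 5*R*x²)
-40708 - V(208, -120) = -40708 - 208*(174 - 5*(-120)*208) = -40708 - 208*(174 + 124800) = -40708 - 208*124974 = -40708 - 1*25994592 = -40708 - 25994592 = -26035300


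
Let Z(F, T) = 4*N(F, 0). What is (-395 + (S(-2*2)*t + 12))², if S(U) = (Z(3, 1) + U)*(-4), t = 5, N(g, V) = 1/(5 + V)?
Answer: 101761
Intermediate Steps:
Z(F, T) = ⅘ (Z(F, T) = 4/(5 + 0) = 4/5 = 4*(⅕) = ⅘)
S(U) = -16/5 - 4*U (S(U) = (⅘ + U)*(-4) = -16/5 - 4*U)
(-395 + (S(-2*2)*t + 12))² = (-395 + ((-16/5 - (-8)*2)*5 + 12))² = (-395 + ((-16/5 - 4*(-4))*5 + 12))² = (-395 + ((-16/5 + 16)*5 + 12))² = (-395 + ((64/5)*5 + 12))² = (-395 + (64 + 12))² = (-395 + 76)² = (-319)² = 101761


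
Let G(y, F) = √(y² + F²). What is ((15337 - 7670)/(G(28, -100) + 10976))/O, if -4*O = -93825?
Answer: 956284/32108885325 - 697*√674/64217770650 ≈ 2.9501e-5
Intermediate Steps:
O = 93825/4 (O = -¼*(-93825) = 93825/4 ≈ 23456.)
G(y, F) = √(F² + y²)
((15337 - 7670)/(G(28, -100) + 10976))/O = ((15337 - 7670)/(√((-100)² + 28²) + 10976))/(93825/4) = (7667/(√(10000 + 784) + 10976))*(4/93825) = (7667/(√10784 + 10976))*(4/93825) = (7667/(4*√674 + 10976))*(4/93825) = (7667/(10976 + 4*√674))*(4/93825) = 30668/(93825*(10976 + 4*√674))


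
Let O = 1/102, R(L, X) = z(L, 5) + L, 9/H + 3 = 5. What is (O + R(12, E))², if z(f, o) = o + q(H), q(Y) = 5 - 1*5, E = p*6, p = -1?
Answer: 3010225/10404 ≈ 289.33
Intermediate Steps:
H = 9/2 (H = 9/(-3 + 5) = 9/2 ≈ 4.5000)
E = -6 (E = -1*6 = -6)
q(Y) = 0 (q(Y) = 5 - 5 = 0)
z(f, o) = o (z(f, o) = o + 0 = o)
R(L, X) = 5 + L
O = 1/102 ≈ 0.0098039
(O + R(12, E))² = (1/102 + (5 + 12))² = (1/102 + 17)² = (1735/102)² = 3010225/10404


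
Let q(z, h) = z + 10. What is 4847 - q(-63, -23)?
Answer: 4900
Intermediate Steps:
q(z, h) = 10 + z
4847 - q(-63, -23) = 4847 - (10 - 63) = 4847 - 1*(-53) = 4847 + 53 = 4900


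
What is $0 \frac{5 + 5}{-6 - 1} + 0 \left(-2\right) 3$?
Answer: $0$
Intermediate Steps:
$0 \frac{5 + 5}{-6 - 1} + 0 \left(-2\right) 3 = 0 \frac{10}{-7} + 0 \cdot 3 = 0 \cdot 10 \left(- \frac{1}{7}\right) + 0 = 0 \left(- \frac{10}{7}\right) + 0 = 0 + 0 = 0$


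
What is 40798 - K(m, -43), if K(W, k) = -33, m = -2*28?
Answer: 40831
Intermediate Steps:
m = -56
40798 - K(m, -43) = 40798 - 1*(-33) = 40798 + 33 = 40831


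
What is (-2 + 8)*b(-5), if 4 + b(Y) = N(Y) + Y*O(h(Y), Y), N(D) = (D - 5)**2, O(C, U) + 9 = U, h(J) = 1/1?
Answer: 996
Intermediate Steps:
h(J) = 1
O(C, U) = -9 + U
N(D) = (-5 + D)**2
b(Y) = -4 + (-5 + Y)**2 + Y*(-9 + Y) (b(Y) = -4 + ((-5 + Y)**2 + Y*(-9 + Y)) = -4 + (-5 + Y)**2 + Y*(-9 + Y))
(-2 + 8)*b(-5) = (-2 + 8)*(21 - 19*(-5) + 2*(-5)**2) = 6*(21 + 95 + 2*25) = 6*(21 + 95 + 50) = 6*166 = 996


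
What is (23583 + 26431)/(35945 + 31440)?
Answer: 50014/67385 ≈ 0.74221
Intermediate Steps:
(23583 + 26431)/(35945 + 31440) = 50014/67385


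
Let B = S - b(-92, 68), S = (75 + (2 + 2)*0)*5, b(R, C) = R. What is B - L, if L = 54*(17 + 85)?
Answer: -5041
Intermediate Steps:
S = 375 (S = (75 + 4*0)*5 = (75 + 0)*5 = 75*5 = 375)
L = 5508 (L = 54*102 = 5508)
B = 467 (B = 375 - 1*(-92) = 375 + 92 = 467)
B - L = 467 - 1*5508 = 467 - 5508 = -5041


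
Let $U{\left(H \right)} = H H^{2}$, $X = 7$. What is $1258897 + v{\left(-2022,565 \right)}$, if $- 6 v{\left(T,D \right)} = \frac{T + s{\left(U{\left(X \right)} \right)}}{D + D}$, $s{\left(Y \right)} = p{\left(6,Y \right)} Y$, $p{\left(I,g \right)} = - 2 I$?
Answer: $\frac{1422554633}{1130} \approx 1.2589 \cdot 10^{6}$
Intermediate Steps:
$U{\left(H \right)} = H^{3}$
$s{\left(Y \right)} = - 12 Y$ ($s{\left(Y \right)} = \left(-2\right) 6 Y = - 12 Y$)
$v{\left(T,D \right)} = - \frac{-4116 + T}{12 D}$ ($v{\left(T,D \right)} = - \frac{\left(T - 12 \cdot 7^{3}\right) \frac{1}{D + D}}{6} = - \frac{\left(T - 4116\right) \frac{1}{2 D}}{6} = - \frac{\left(-4116 + T\right) \frac{1}{2 D}}{6} = - \frac{\frac{1}{2} \frac{1}{D} \left(-4116 + T\right)}{6} = - \frac{-4116 + T}{12 D}$)
$1258897 + v{\left(-2022,565 \right)} = 1258897 + \frac{4116 - -2022}{12 \cdot 565} = 1258897 + \frac{1}{12} \cdot \frac{1}{565} \left(4116 + 2022\right) = 1258897 + \frac{1}{12} \cdot \frac{1}{565} \cdot 6138 = 1258897 + \frac{1023}{1130} = \frac{1422554633}{1130}$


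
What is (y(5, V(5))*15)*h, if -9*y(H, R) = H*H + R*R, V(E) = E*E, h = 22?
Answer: -71500/3 ≈ -23833.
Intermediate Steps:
V(E) = E²
y(H, R) = -H²/9 - R²/9 (y(H, R) = -(H*H + R*R)/9 = -(H² + R²)/9 = -H²/9 - R²/9)
(y(5, V(5))*15)*h = ((-⅑*5² - (5²)²/9)*15)*22 = ((-⅑*25 - ⅑*25²)*15)*22 = ((-25/9 - ⅑*625)*15)*22 = ((-25/9 - 625/9)*15)*22 = -650/9*15*22 = -3250/3*22 = -71500/3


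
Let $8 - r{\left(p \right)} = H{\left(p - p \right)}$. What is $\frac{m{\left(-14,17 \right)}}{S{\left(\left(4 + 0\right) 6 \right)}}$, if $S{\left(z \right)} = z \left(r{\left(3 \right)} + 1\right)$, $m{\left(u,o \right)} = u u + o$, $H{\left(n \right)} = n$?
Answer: $\frac{71}{72} \approx 0.98611$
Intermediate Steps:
$r{\left(p \right)} = 8$ ($r{\left(p \right)} = 8 - \left(p - p\right) = 8 - 0 = 8 + 0 = 8$)
$m{\left(u,o \right)} = o + u^{2}$ ($m{\left(u,o \right)} = u^{2} + o = o + u^{2}$)
$S{\left(z \right)} = 9 z$ ($S{\left(z \right)} = z \left(8 + 1\right) = z 9 = 9 z$)
$\frac{m{\left(-14,17 \right)}}{S{\left(\left(4 + 0\right) 6 \right)}} = \frac{17 + \left(-14\right)^{2}}{9 \left(4 + 0\right) 6} = \frac{17 + 196}{9 \cdot 4 \cdot 6} = \frac{213}{9 \cdot 24} = \frac{213}{216} = 213 \cdot \frac{1}{216} = \frac{71}{72}$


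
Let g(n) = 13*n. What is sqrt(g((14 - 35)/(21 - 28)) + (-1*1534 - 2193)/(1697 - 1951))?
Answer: sqrt(3462782)/254 ≈ 7.3262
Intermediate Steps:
sqrt(g((14 - 35)/(21 - 28)) + (-1*1534 - 2193)/(1697 - 1951)) = sqrt(13*((14 - 35)/(21 - 28)) + (-1*1534 - 2193)/(1697 - 1951)) = sqrt(13*(-21/(-7)) + (-1534 - 2193)/(-254)) = sqrt(13*(-21*(-1/7)) - 3727*(-1/254)) = sqrt(13*3 + 3727/254) = sqrt(39 + 3727/254) = sqrt(13633/254) = sqrt(3462782)/254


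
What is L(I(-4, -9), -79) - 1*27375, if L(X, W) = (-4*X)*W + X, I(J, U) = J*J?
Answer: -22303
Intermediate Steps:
I(J, U) = J²
L(X, W) = X - 4*W*X (L(X, W) = -4*W*X + X = X - 4*W*X)
L(I(-4, -9), -79) - 1*27375 = (-4)²*(1 - 4*(-79)) - 1*27375 = 16*(1 + 316) - 27375 = 16*317 - 27375 = 5072 - 27375 = -22303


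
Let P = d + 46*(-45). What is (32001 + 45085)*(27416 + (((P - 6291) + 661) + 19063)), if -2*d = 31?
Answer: 2988123161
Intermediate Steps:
d = -31/2 (d = -½*31 = -31/2 ≈ -15.500)
P = -4171/2 (P = -31/2 + 46*(-45) = -31/2 - 2070 = -4171/2 ≈ -2085.5)
(32001 + 45085)*(27416 + (((P - 6291) + 661) + 19063)) = (32001 + 45085)*(27416 + (((-4171/2 - 6291) + 661) + 19063)) = 77086*(27416 + ((-16753/2 + 661) + 19063)) = 77086*(27416 + (-15431/2 + 19063)) = 77086*(27416 + 22695/2) = 77086*(77527/2) = 2988123161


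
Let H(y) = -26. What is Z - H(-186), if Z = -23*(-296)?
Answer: 6834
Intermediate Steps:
Z = 6808
Z - H(-186) = 6808 - 1*(-26) = 6808 + 26 = 6834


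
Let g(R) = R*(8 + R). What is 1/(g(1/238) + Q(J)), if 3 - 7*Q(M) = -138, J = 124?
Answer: 56644/1142877 ≈ 0.049563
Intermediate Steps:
Q(M) = 141/7 (Q(M) = 3/7 - ⅐*(-138) = 3/7 + 138/7 = 141/7)
1/(g(1/238) + Q(J)) = 1/((8 + 1/238)/238 + 141/7) = 1/((1/238)*(1905/238) + 141/7) = 1/(1905/56644 + 141/7) = 1/(1142877/56644) = 56644/1142877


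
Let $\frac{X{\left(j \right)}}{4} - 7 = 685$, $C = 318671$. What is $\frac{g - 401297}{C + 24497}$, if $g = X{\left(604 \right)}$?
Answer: $- \frac{398529}{343168} \approx -1.1613$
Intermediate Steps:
$X{\left(j \right)} = 2768$ ($X{\left(j \right)} = 28 + 4 \cdot 685 = 28 + 2740 = 2768$)
$g = 2768$
$\frac{g - 401297}{C + 24497} = \frac{2768 - 401297}{318671 + 24497} = - \frac{398529}{343168}$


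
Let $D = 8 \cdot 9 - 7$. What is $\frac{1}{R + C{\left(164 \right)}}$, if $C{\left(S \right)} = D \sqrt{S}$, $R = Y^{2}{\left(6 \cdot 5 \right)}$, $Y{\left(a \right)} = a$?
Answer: $\frac{9}{1171} - \frac{13 \sqrt{41}}{11710} \approx 0.00057723$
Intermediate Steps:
$R = 900$ ($R = \left(6 \cdot 5\right)^{2} = 30^{2} = 900$)
$D = 65$ ($D = 72 - 7 = 65$)
$C{\left(S \right)} = 65 \sqrt{S}$
$\frac{1}{R + C{\left(164 \right)}} = \frac{1}{900 + 65 \sqrt{164}} = \frac{1}{900 + 65 \cdot 2 \sqrt{41}} = \frac{1}{900 + 130 \sqrt{41}}$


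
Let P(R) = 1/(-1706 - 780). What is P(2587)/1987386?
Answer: -1/4940641596 ≈ -2.0240e-10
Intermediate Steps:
P(R) = -1/2486 (P(R) = 1/(-2486) = -1/2486)
P(2587)/1987386 = -1/2486/1987386 = -1/2486*1/1987386 = -1/4940641596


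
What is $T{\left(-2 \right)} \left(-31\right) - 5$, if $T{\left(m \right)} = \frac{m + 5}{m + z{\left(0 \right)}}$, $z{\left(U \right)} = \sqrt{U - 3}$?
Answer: $\frac{151}{7} + \frac{93 i \sqrt{3}}{7} \approx 21.571 + 23.012 i$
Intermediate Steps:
$z{\left(U \right)} = \sqrt{-3 + U}$
$T{\left(m \right)} = \frac{5 + m}{m + i \sqrt{3}}$ ($T{\left(m \right)} = \frac{m + 5}{m + \sqrt{-3 + 0}} = \frac{5 + m}{m + \sqrt{-3}} = \frac{5 + m}{m + i \sqrt{3}}$)
$T{\left(-2 \right)} \left(-31\right) - 5 = \frac{5 - 2}{-2 + i \sqrt{3}} \left(-31\right) - 5 = \frac{1}{-2 + i \sqrt{3}} \cdot 3 \left(-31\right) - 5 = \frac{3}{-2 + i \sqrt{3}} \left(-31\right) - 5 = - \frac{93}{-2 + i \sqrt{3}} - 5 = -5 - \frac{93}{-2 + i \sqrt{3}}$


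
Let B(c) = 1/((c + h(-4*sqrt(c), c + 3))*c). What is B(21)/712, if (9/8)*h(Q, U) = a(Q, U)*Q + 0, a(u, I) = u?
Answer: 1/4779656 ≈ 2.0922e-7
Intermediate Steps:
h(Q, U) = 8*Q**2/9 (h(Q, U) = 8*(Q*Q + 0)/9 = 8*(Q**2 + 0)/9 = 8*Q**2/9)
B(c) = 9/(137*c**2) (B(c) = 1/((c + 8*(-4*sqrt(c))**2/9)*c) = 1/((c + 8*(16*c)/9)*c) = 1/((c + 128*c/9)*c) = 1/(((137*c/9))*c) = (9/(137*c))/c = 9/(137*c**2))
B(21)/712 = ((9/137)/21**2)/712 = ((9/137)*(1/441))*(1/712) = (1/6713)*(1/712) = 1/4779656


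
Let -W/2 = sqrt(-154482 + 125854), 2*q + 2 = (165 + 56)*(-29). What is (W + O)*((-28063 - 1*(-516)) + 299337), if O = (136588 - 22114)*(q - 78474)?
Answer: -2541285172968570 - 1087160*I*sqrt(7157) ≈ -2.5413e+15 - 9.1973e+7*I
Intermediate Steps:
q = -6411/2 (q = -1 + ((165 + 56)*(-29))/2 = -1 + (221*(-29))/2 = -1 + (1/2)*(-6409) = -1 - 6409/2 = -6411/2 ≈ -3205.5)
W = -4*I*sqrt(7157) (W = -2*sqrt(-154482 + 125854) = -4*I*sqrt(7157) ≈ -338.4*I)
O = -9350179083 (O = (136588 - 22114)*(-6411/2 - 78474) = 114474*(-163359/2) = -9350179083)
(W + O)*((-28063 - 1*(-516)) + 299337) = (-4*I*sqrt(7157) - 9350179083)*((-28063 - 1*(-516)) + 299337) = (-9350179083 - 4*I*sqrt(7157))*((-28063 + 516) + 299337) = (-9350179083 - 4*I*sqrt(7157))*(-27547 + 299337) = (-9350179083 - 4*I*sqrt(7157))*271790 = -2541285172968570 - 1087160*I*sqrt(7157)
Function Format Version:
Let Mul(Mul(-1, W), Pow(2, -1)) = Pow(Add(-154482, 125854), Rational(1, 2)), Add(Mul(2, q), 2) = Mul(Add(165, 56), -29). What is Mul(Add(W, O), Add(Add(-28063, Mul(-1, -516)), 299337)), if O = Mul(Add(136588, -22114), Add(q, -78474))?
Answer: Add(-2541285172968570, Mul(-1087160, I, Pow(7157, Rational(1, 2)))) ≈ Add(-2.5413e+15, Mul(-9.1973e+7, I))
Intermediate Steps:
q = Rational(-6411, 2) (q = Add(-1, Mul(Rational(1, 2), Mul(Add(165, 56), -29))) = Add(-1, Mul(Rational(1, 2), Mul(221, -29))) = Add(-1, Mul(Rational(1, 2), -6409)) = Add(-1, Rational(-6409, 2)) = Rational(-6411, 2) ≈ -3205.5)
W = Mul(-4, I, Pow(7157, Rational(1, 2))) (W = Mul(-2, Pow(Add(-154482, 125854), Rational(1, 2))) = Mul(-2, Pow(-28628, Rational(1, 2))) = Mul(-2, Mul(2, I, Pow(7157, Rational(1, 2)))) = Mul(-4, I, Pow(7157, Rational(1, 2))) ≈ Mul(-338.40, I))
O = -9350179083 (O = Mul(Add(136588, -22114), Add(Rational(-6411, 2), -78474)) = Mul(114474, Rational(-163359, 2)) = -9350179083)
Mul(Add(W, O), Add(Add(-28063, Mul(-1, -516)), 299337)) = Mul(Add(Mul(-4, I, Pow(7157, Rational(1, 2))), -9350179083), Add(Add(-28063, Mul(-1, -516)), 299337)) = Mul(Add(-9350179083, Mul(-4, I, Pow(7157, Rational(1, 2)))), Add(Add(-28063, 516), 299337)) = Mul(Add(-9350179083, Mul(-4, I, Pow(7157, Rational(1, 2)))), Add(-27547, 299337)) = Mul(Add(-9350179083, Mul(-4, I, Pow(7157, Rational(1, 2)))), 271790) = Add(-2541285172968570, Mul(-1087160, I, Pow(7157, Rational(1, 2))))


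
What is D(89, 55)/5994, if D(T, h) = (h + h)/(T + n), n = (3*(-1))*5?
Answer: 55/221778 ≈ 0.00024800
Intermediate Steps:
n = -15 (n = -3*5 = -15)
D(T, h) = 2*h/(-15 + T) (D(T, h) = (h + h)/(T - 15) = (2*h)/(-15 + T) = 2*h/(-15 + T))
D(89, 55)/5994 = (2*55/(-15 + 89))/5994 = (2*55/74)*(1/5994) = (2*55*(1/74))*(1/5994) = (55/37)*(1/5994) = 55/221778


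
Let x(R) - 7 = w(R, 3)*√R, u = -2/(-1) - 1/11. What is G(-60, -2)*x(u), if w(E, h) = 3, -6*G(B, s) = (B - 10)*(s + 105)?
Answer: 25235/3 + 3605*√231/11 ≈ 13393.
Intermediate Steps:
G(B, s) = -(-10 + B)*(105 + s)/6 (G(B, s) = -(B - 10)*(s + 105)/6 = -(-10 + B)*(105 + s)/6)
u = 21/11 (u = -2*(-1) - 1*1/11 = 2 - 1/11 = 21/11 ≈ 1.9091)
x(R) = 7 + 3*√R
G(-60, -2)*x(u) = (175 - 35/2*(-60) + (5/3)*(-2) - ⅙*(-60)*(-2))*(7 + 3*√(21/11)) = (175 + 1050 - 10/3 - 20)*(7 + 3*(√231/11)) = 3605*(7 + 3*√231/11)/3 = 25235/3 + 3605*√231/11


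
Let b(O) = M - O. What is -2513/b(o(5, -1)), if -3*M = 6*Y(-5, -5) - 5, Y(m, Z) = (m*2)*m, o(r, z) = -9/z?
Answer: 1077/46 ≈ 23.413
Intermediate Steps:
Y(m, Z) = 2*m² (Y(m, Z) = (2*m)*m = 2*m²)
M = -295/3 (M = -(6*(2*(-5)²) - 5)/3 = -(6*(2*25) - 5)/3 = -(6*50 - 5)/3 = -(300 - 5)/3 = -⅓*295 = -295/3 ≈ -98.333)
b(O) = -295/3 - O
-2513/b(o(5, -1)) = -2513/(-295/3 - (-9)/(-1)) = -2513/(-295/3 - (-9)*(-1)) = -2513/(-295/3 - 1*9) = -2513/(-295/3 - 9) = -2513/(-322/3) = -2513*(-3/322) = 1077/46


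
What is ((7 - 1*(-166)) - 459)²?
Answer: 81796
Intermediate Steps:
((7 - 1*(-166)) - 459)² = ((7 + 166) - 459)² = (173 - 459)² = (-286)² = 81796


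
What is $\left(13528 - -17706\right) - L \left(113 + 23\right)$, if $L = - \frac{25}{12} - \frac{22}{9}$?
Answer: $\frac{286648}{9} \approx 31850.0$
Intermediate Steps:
$L = - \frac{163}{36}$ ($L = \left(-25\right) \frac{1}{12} - \frac{22}{9} = - \frac{25}{12} - \frac{22}{9} = - \frac{163}{36} \approx -4.5278$)
$\left(13528 - -17706\right) - L \left(113 + 23\right) = \left(13528 - -17706\right) - - \frac{163 \left(113 + 23\right)}{36} = \left(13528 + 17706\right) - \left(- \frac{163}{36}\right) 136 = 31234 - - \frac{5542}{9} = 31234 + \frac{5542}{9} = \frac{286648}{9}$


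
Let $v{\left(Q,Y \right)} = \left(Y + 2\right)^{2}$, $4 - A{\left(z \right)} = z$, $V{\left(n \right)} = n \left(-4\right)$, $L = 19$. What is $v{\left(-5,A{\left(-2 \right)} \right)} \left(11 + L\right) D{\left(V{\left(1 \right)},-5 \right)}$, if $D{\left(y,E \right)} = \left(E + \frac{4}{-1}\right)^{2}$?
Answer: $155520$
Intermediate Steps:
$V{\left(n \right)} = - 4 n$
$A{\left(z \right)} = 4 - z$
$D{\left(y,E \right)} = \left(-4 + E\right)^{2}$ ($D{\left(y,E \right)} = \left(E + 4 \left(-1\right)\right)^{2} = \left(E - 4\right)^{2} = \left(-4 + E\right)^{2}$)
$v{\left(Q,Y \right)} = \left(2 + Y\right)^{2}$
$v{\left(-5,A{\left(-2 \right)} \right)} \left(11 + L\right) D{\left(V{\left(1 \right)},-5 \right)} = \left(2 + \left(4 - -2\right)\right)^{2} \left(11 + 19\right) \left(-4 - 5\right)^{2} = \left(2 + \left(4 + 2\right)\right)^{2} \cdot 30 \left(-9\right)^{2} = \left(2 + 6\right)^{2} \cdot 30 \cdot 81 = 8^{2} \cdot 2430 = 64 \cdot 2430 = 155520$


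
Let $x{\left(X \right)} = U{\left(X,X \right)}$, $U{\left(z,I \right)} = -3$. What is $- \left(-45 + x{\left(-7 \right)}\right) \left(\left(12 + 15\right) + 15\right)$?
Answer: $2016$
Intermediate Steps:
$x{\left(X \right)} = -3$
$- \left(-45 + x{\left(-7 \right)}\right) \left(\left(12 + 15\right) + 15\right) = - \left(-45 - 3\right) \left(\left(12 + 15\right) + 15\right) = - \left(-48\right) \left(27 + 15\right) = - \left(-48\right) 42 = \left(-1\right) \left(-2016\right) = 2016$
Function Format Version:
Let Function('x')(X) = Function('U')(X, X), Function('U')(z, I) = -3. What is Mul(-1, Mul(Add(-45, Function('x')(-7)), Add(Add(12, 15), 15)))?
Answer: 2016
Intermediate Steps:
Function('x')(X) = -3
Mul(-1, Mul(Add(-45, Function('x')(-7)), Add(Add(12, 15), 15))) = Mul(-1, Mul(Add(-45, -3), Add(Add(12, 15), 15))) = Mul(-1, Mul(-48, Add(27, 15))) = Mul(-1, Mul(-48, 42)) = Mul(-1, -2016) = 2016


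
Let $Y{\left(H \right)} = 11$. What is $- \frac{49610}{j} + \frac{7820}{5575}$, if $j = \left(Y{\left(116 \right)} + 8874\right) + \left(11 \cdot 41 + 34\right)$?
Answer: $- \frac{4066047}{1044755} \approx -3.8919$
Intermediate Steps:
$j = 9370$ ($j = \left(11 + 8874\right) + \left(11 \cdot 41 + 34\right) = 8885 + \left(451 + 34\right) = 8885 + 485 = 9370$)
$- \frac{49610}{j} + \frac{7820}{5575} = - \frac{49610}{9370} + \frac{7820}{5575} = \left(-49610\right) \frac{1}{9370} + 7820 \cdot \frac{1}{5575} = - \frac{4961}{937} + \frac{1564}{1115} = - \frac{4066047}{1044755}$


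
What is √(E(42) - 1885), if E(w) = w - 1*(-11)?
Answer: 2*I*√458 ≈ 42.802*I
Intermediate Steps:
E(w) = 11 + w (E(w) = w + 11 = 11 + w)
√(E(42) - 1885) = √((11 + 42) - 1885) = √(53 - 1885) = √(-1832) = 2*I*√458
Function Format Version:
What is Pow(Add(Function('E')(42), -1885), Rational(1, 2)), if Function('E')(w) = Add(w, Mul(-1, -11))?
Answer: Mul(2, I, Pow(458, Rational(1, 2))) ≈ Mul(42.802, I)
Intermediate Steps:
Function('E')(w) = Add(11, w) (Function('E')(w) = Add(w, 11) = Add(11, w))
Pow(Add(Function('E')(42), -1885), Rational(1, 2)) = Pow(Add(Add(11, 42), -1885), Rational(1, 2)) = Pow(Add(53, -1885), Rational(1, 2)) = Pow(-1832, Rational(1, 2)) = Mul(2, I, Pow(458, Rational(1, 2)))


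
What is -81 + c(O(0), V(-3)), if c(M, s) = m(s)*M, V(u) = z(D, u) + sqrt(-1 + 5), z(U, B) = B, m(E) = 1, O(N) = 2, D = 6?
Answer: -79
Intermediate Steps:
V(u) = 2 + u (V(u) = u + sqrt(-1 + 5) = u + sqrt(4) = u + 2 = 2 + u)
c(M, s) = M (c(M, s) = 1*M = M)
-81 + c(O(0), V(-3)) = -81 + 2 = -79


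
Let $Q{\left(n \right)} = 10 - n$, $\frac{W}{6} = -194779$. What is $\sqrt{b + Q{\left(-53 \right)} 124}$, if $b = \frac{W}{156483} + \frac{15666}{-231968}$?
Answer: $\frac{\sqrt{17852995125703667602167}}{1512460356} \approx 88.343$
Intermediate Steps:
$W = -1168674$ ($W = 6 \left(-194779\right) = -1168674$)
$b = - \frac{45591072185}{6049841424}$ ($b = - \frac{1168674}{156483} + \frac{15666}{-231968} = \left(-1168674\right) \frac{1}{156483} + 15666 \left(- \frac{1}{231968}\right) = - \frac{389558}{52161} - \frac{7833}{115984} = - \frac{45591072185}{6049841424} \approx -7.5359$)
$\sqrt{b + Q{\left(-53 \right)} 124} = \sqrt{- \frac{45591072185}{6049841424} + \left(10 - -53\right) 124} = \sqrt{- \frac{45591072185}{6049841424} + \left(10 + 53\right) 124} = \sqrt{- \frac{45591072185}{6049841424} + 63 \cdot 124} = \sqrt{- \frac{45591072185}{6049841424} + 7812} = \sqrt{\frac{47215770132103}{6049841424}} = \frac{\sqrt{17852995125703667602167}}{1512460356}$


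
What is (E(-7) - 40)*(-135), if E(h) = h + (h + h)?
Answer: 8235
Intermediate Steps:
E(h) = 3*h (E(h) = h + 2*h = 3*h)
(E(-7) - 40)*(-135) = (3*(-7) - 40)*(-135) = (-21 - 40)*(-135) = -61*(-135) = 8235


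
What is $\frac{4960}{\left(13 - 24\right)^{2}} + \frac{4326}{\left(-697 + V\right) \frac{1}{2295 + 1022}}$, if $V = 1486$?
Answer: $\frac{580061274}{31823} \approx 18228.0$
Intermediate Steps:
$\frac{4960}{\left(13 - 24\right)^{2}} + \frac{4326}{\left(-697 + V\right) \frac{1}{2295 + 1022}} = \frac{4960}{\left(13 - 24\right)^{2}} + \frac{4326}{\left(-697 + 1486\right) \frac{1}{2295 + 1022}} = \frac{4960}{\left(-11\right)^{2}} + \frac{4326}{789 \cdot \frac{1}{3317}} = \frac{4960}{121} + \frac{4326}{789 \cdot \frac{1}{3317}} = 4960 \cdot \frac{1}{121} + \frac{4326}{\frac{789}{3317}} = \frac{4960}{121} + 4326 \cdot \frac{3317}{789} = \frac{4960}{121} + \frac{4783114}{263} = \frac{580061274}{31823}$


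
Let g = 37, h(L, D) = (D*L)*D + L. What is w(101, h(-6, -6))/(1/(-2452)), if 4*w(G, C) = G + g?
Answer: -84594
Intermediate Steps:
h(L, D) = L + L*D² (h(L, D) = L*D² + L = L + L*D²)
w(G, C) = 37/4 + G/4 (w(G, C) = (G + 37)/4 = (37 + G)/4 = 37/4 + G/4)
w(101, h(-6, -6))/(1/(-2452)) = (37/4 + (¼)*101)/(1/(-2452)) = (37/4 + 101/4)/(-1/2452) = (69/2)*(-2452) = -84594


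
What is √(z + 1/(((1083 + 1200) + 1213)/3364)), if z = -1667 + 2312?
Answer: √493435054/874 ≈ 25.416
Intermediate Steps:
z = 645
√(z + 1/(((1083 + 1200) + 1213)/3364)) = √(645 + 1/(((1083 + 1200) + 1213)/3364)) = √(645 + 1/((2283 + 1213)*(1/3364))) = √(645 + 1/(3496*(1/3364))) = √(645 + 1/(874/841)) = √(645 + 841/874) = √(564571/874) = √493435054/874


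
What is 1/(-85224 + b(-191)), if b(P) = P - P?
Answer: -1/85224 ≈ -1.1734e-5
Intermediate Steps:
b(P) = 0
1/(-85224 + b(-191)) = 1/(-85224 + 0) = 1/(-85224) = -1/85224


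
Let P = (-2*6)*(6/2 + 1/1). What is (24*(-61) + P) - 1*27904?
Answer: -29416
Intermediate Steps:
P = -48 (P = -12*(6*(½) + 1*1) = -12*(3 + 1) = -12*4 = -48)
(24*(-61) + P) - 1*27904 = (24*(-61) - 48) - 1*27904 = (-1464 - 48) - 27904 = -1512 - 27904 = -29416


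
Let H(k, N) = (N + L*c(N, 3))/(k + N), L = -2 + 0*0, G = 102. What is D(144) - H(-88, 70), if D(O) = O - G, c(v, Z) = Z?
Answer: 410/9 ≈ 45.556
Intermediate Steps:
L = -2 (L = -2 + 0 = -2)
D(O) = -102 + O (D(O) = O - 1*102 = O - 102 = -102 + O)
H(k, N) = (-6 + N)/(N + k) (H(k, N) = (N - 2*3)/(k + N) = (N - 6)/(N + k) = (-6 + N)/(N + k))
D(144) - H(-88, 70) = (-102 + 144) - (-6 + 70)/(70 - 88) = 42 - 64/(-18) = 42 - (-1)*64/18 = 42 - 1*(-32/9) = 42 + 32/9 = 410/9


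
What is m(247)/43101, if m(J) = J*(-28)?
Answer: -6916/43101 ≈ -0.16046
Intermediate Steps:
m(J) = -28*J
m(247)/43101 = -28*247/43101 = -6916*1/43101 = -6916/43101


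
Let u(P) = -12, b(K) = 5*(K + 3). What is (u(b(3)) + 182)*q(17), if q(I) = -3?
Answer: -510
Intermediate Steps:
b(K) = 15 + 5*K (b(K) = 5*(3 + K) = 15 + 5*K)
(u(b(3)) + 182)*q(17) = (-12 + 182)*(-3) = 170*(-3) = -510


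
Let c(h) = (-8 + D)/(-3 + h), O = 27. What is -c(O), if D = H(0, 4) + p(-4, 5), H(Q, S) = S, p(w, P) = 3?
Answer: 1/24 ≈ 0.041667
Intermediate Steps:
D = 7 (D = 4 + 3 = 7)
c(h) = -1/(-3 + h) (c(h) = (-8 + 7)/(-3 + h) = -1/(-3 + h))
-c(O) = -(-1)/(-3 + 27) = -(-1)/24 = -1*(-1/24) = 1/24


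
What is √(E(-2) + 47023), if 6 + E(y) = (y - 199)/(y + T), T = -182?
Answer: √397961134/92 ≈ 216.84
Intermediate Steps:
E(y) = -6 + (-199 + y)/(-182 + y) (E(y) = -6 + (y - 199)/(y - 182) = -6 + (-199 + y)/(-182 + y))
√(E(-2) + 47023) = √((893 - 5*(-2))/(-182 - 2) + 47023) = √((893 + 10)/(-184) + 47023) = √(-1/184*903 + 47023) = √(-903/184 + 47023) = √(8651329/184) = √397961134/92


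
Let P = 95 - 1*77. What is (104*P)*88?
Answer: 164736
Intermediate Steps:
P = 18 (P = 95 - 77 = 18)
(104*P)*88 = (104*18)*88 = 1872*88 = 164736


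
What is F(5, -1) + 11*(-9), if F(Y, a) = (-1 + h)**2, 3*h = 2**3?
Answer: -866/9 ≈ -96.222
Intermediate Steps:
h = 8/3 (h = (1/3)*2**3 = (1/3)*8 = 8/3 ≈ 2.6667)
F(Y, a) = 25/9 (F(Y, a) = (-1 + 8/3)**2 = (5/3)**2 = 25/9)
F(5, -1) + 11*(-9) = 25/9 + 11*(-9) = 25/9 - 99 = -866/9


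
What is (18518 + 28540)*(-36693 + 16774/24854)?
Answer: -21457296208392/12427 ≈ -1.7267e+9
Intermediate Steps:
(18518 + 28540)*(-36693 + 16774/24854) = 47058*(-36693 + 16774*(1/24854)) = 47058*(-36693 + 8387/12427) = 47058*(-455975524/12427) = -21457296208392/12427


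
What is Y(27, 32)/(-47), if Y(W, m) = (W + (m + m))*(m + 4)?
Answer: -3276/47 ≈ -69.702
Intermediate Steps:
Y(W, m) = (4 + m)*(W + 2*m) (Y(W, m) = (W + 2*m)*(4 + m) = (4 + m)*(W + 2*m))
Y(27, 32)/(-47) = (2*32² + 4*27 + 8*32 + 27*32)/(-47) = (2*1024 + 108 + 256 + 864)*(-1/47) = (2048 + 108 + 256 + 864)*(-1/47) = 3276*(-1/47) = -3276/47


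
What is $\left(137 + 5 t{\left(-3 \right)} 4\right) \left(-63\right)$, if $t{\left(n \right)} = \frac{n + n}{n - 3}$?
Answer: $-9891$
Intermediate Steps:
$t{\left(n \right)} = \frac{2 n}{-3 + n}$
$\left(137 + 5 t{\left(-3 \right)} 4\right) \left(-63\right) = \left(137 + 5 \cdot 2 \left(-3\right) \frac{1}{-3 - 3} \cdot 4\right) \left(-63\right) = \left(137 + 5 \cdot 2 \left(-3\right) \frac{1}{-6} \cdot 4\right) \left(-63\right) = \left(137 + 5 \cdot 2 \left(-3\right) \left(- \frac{1}{6}\right) 4\right) \left(-63\right) = \left(137 + 5 \cdot 1 \cdot 4\right) \left(-63\right) = \left(137 + 5 \cdot 4\right) \left(-63\right) = \left(137 + 20\right) \left(-63\right) = 157 \left(-63\right) = -9891$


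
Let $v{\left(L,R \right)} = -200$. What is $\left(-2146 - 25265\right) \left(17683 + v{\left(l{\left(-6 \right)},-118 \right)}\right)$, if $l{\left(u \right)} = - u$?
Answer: $-479226513$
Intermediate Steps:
$\left(-2146 - 25265\right) \left(17683 + v{\left(l{\left(-6 \right)},-118 \right)}\right) = \left(-2146 - 25265\right) \left(17683 - 200\right) = \left(-27411\right) 17483 = -479226513$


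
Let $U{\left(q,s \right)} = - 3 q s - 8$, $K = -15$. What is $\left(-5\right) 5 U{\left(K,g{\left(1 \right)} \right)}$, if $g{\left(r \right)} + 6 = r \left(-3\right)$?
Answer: $10325$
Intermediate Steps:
$g{\left(r \right)} = -6 - 3 r$ ($g{\left(r \right)} = -6 + r \left(-3\right) = -6 - 3 r$)
$U{\left(q,s \right)} = -8 - 3 q s$ ($U{\left(q,s \right)} = - 3 q s - 8 = -8 - 3 q s$)
$\left(-5\right) 5 U{\left(K,g{\left(1 \right)} \right)} = \left(-5\right) 5 \left(-8 - - 45 \left(-6 - 3\right)\right) = - 25 \left(-8 - - 45 \left(-6 - 3\right)\right) = - 25 \left(-8 - \left(-45\right) \left(-9\right)\right) = - 25 \left(-8 - 405\right) = \left(-25\right) \left(-413\right) = 10325$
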